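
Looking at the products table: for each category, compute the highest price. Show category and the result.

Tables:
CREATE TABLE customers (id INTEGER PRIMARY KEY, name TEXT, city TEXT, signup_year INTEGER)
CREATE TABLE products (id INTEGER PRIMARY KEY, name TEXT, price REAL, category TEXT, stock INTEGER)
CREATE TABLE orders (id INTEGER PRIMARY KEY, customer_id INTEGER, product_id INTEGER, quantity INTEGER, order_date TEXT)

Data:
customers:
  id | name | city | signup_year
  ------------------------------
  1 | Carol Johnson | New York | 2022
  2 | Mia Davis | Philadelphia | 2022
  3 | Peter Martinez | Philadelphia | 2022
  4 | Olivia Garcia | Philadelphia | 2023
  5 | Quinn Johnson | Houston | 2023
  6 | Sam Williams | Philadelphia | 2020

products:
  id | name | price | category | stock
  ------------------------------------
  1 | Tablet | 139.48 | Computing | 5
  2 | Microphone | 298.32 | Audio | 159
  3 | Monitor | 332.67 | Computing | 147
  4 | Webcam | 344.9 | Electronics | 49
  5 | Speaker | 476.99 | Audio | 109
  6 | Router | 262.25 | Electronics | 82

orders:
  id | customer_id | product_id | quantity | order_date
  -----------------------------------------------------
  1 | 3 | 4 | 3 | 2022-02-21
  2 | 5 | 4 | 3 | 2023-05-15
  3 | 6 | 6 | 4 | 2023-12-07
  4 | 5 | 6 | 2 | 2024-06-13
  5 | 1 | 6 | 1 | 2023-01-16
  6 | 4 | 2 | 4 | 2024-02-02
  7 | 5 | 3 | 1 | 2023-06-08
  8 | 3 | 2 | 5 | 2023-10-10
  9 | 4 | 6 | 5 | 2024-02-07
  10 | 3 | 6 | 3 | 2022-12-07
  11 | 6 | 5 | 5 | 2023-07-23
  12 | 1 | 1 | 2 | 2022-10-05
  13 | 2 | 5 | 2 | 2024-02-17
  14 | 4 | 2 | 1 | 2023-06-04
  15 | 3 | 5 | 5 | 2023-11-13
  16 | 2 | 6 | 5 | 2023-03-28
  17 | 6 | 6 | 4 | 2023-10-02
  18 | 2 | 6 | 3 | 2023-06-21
SELECT category, MAX(price) AS max_price FROM products GROUP BY category

Execution result:
category | max_price
Audio | 476.99
Computing | 332.67
Electronics | 344.90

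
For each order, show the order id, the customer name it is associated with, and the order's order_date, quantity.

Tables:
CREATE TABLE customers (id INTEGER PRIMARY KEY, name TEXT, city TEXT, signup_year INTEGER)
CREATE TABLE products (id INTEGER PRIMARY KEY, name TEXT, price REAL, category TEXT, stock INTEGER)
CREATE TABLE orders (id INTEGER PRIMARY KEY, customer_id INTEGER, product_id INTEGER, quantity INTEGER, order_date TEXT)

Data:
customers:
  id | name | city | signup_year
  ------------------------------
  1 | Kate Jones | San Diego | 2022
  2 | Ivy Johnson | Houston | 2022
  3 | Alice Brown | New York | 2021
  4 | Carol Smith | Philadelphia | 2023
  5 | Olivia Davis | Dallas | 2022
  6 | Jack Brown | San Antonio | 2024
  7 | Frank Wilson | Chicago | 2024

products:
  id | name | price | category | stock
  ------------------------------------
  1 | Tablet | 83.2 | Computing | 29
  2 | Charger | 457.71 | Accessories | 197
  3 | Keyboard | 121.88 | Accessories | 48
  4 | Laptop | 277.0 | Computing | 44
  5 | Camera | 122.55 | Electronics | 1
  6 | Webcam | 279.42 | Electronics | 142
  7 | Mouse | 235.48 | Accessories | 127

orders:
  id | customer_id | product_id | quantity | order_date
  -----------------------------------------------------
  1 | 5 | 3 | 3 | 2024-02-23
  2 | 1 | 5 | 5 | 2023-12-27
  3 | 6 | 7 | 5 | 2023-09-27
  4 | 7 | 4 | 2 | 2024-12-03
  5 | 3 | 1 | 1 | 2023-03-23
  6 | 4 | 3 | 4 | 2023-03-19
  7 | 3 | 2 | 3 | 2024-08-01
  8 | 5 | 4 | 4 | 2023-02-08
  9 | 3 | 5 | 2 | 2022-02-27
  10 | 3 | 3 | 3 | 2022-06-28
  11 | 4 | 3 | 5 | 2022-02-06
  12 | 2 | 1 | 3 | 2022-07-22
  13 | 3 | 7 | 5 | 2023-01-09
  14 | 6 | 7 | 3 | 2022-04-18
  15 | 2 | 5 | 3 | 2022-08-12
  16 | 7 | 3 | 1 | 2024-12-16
SELECT c.id, p.name AS customer, c.order_date, c.quantity FROM orders c JOIN customers p ON c.customer_id = p.id

Execution result:
id | customer | order_date | quantity
1 | Olivia Davis | 2024-02-23 | 3
2 | Kate Jones | 2023-12-27 | 5
3 | Jack Brown | 2023-09-27 | 5
4 | Frank Wilson | 2024-12-03 | 2
5 | Alice Brown | 2023-03-23 | 1
6 | Carol Smith | 2023-03-19 | 4
7 | Alice Brown | 2024-08-01 | 3
8 | Olivia Davis | 2023-02-08 | 4
9 | Alice Brown | 2022-02-27 | 2
10 | Alice Brown | 2022-06-28 | 3
11 | Carol Smith | 2022-02-06 | 5
12 | Ivy Johnson | 2022-07-22 | 3
13 | Alice Brown | 2023-01-09 | 5
14 | Jack Brown | 2022-04-18 | 3
15 | Ivy Johnson | 2022-08-12 | 3
16 | Frank Wilson | 2024-12-16 | 1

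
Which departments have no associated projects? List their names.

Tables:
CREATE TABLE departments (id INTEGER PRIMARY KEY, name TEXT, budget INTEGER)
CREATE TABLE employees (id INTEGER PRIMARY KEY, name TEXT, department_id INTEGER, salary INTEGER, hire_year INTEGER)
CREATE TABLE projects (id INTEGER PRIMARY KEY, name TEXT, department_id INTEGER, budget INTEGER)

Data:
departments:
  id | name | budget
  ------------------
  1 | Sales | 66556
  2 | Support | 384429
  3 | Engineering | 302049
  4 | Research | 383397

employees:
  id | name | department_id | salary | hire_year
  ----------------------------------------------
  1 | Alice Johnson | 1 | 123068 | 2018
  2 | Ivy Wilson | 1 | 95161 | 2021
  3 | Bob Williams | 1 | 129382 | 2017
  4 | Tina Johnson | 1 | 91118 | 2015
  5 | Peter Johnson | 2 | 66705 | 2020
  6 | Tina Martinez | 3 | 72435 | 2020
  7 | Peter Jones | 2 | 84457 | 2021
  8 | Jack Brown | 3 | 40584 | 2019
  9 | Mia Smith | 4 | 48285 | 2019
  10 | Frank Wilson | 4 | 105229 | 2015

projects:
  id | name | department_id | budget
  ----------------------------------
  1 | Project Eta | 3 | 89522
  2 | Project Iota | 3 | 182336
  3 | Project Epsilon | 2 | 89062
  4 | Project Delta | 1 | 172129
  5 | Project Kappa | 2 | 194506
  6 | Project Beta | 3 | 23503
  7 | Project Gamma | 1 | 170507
SELECT p.name FROM departments p LEFT JOIN projects c ON c.department_id = p.id WHERE c.id IS NULL

Execution result:
Research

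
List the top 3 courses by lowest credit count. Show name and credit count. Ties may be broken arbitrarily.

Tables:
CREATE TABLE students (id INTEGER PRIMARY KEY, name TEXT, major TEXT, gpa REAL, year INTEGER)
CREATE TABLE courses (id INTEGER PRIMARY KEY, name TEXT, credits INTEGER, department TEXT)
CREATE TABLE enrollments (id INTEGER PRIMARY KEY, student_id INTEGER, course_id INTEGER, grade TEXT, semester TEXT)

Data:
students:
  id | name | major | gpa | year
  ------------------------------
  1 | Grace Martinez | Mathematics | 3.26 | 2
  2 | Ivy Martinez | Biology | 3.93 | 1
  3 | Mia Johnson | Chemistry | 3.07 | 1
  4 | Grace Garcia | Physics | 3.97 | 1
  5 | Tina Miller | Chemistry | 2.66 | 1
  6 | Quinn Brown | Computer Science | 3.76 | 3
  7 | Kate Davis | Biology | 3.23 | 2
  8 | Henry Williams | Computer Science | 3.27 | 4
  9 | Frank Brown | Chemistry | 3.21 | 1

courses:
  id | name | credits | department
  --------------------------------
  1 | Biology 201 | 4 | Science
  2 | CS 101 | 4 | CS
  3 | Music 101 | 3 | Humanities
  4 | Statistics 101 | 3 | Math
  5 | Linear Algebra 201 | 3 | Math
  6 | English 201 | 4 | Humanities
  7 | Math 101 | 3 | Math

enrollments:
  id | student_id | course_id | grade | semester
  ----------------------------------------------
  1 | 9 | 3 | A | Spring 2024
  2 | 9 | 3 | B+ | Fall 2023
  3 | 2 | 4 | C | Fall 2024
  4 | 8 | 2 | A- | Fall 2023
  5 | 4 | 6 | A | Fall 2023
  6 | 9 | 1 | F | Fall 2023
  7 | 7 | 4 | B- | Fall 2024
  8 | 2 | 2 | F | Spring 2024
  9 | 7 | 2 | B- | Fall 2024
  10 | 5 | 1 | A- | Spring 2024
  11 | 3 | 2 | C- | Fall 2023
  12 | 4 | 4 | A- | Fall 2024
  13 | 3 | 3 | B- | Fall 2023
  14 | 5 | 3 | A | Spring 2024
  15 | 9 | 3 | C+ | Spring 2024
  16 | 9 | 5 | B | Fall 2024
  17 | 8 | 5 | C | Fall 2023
SELECT name, credits FROM courses ORDER BY credits ASC LIMIT 3

Execution result:
name | credits
Music 101 | 3
Statistics 101 | 3
Linear Algebra 201 | 3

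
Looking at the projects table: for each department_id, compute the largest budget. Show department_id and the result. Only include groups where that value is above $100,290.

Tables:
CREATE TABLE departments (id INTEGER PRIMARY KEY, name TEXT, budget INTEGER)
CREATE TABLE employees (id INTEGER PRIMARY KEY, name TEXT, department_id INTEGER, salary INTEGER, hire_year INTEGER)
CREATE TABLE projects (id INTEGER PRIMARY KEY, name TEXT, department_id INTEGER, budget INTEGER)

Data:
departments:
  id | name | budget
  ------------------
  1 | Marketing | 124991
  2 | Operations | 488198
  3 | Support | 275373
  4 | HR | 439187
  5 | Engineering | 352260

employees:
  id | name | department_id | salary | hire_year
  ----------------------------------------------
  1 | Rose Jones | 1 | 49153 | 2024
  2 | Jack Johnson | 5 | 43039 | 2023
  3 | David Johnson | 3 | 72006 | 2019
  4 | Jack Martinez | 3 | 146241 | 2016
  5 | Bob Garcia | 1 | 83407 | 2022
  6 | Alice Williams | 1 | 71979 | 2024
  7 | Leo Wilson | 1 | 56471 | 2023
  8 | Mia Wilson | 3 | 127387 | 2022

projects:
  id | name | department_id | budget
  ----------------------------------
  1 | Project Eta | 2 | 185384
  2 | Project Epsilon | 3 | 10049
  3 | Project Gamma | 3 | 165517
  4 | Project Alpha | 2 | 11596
SELECT department_id, MAX(budget) AS max_budget FROM projects GROUP BY department_id HAVING MAX(budget) > 100290

Execution result:
department_id | max_budget
2 | 185384
3 | 165517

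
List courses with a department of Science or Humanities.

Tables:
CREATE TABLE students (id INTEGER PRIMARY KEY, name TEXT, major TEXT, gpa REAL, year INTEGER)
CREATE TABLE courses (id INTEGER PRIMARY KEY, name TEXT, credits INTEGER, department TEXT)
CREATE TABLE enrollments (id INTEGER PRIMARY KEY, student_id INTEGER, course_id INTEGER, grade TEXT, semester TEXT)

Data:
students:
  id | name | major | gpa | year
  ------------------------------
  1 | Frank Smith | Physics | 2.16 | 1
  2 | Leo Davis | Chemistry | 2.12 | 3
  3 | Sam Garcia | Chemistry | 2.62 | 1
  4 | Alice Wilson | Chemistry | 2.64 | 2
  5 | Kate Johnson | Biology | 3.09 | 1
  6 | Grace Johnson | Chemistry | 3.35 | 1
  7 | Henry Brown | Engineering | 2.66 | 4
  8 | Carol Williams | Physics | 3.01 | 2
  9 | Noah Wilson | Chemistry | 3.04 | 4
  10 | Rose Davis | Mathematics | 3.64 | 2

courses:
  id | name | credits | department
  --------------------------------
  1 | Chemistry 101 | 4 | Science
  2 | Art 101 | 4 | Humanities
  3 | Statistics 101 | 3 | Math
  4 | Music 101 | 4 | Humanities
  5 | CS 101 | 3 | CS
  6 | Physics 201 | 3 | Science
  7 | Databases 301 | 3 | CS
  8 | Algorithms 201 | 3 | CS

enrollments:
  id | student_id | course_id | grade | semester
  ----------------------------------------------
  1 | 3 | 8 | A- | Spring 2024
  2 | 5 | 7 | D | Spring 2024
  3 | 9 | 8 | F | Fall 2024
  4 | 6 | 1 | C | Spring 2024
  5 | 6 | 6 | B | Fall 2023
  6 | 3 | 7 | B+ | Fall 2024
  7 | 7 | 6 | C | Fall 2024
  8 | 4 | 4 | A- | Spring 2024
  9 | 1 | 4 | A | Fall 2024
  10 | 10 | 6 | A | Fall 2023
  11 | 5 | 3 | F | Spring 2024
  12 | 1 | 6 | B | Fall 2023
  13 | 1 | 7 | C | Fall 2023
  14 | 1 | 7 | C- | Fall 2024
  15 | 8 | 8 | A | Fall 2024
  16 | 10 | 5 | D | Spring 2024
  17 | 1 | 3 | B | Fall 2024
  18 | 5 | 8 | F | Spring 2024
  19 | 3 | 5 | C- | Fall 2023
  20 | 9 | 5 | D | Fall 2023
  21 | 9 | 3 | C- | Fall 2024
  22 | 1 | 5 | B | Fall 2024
SELECT name, department FROM courses WHERE department IN ('Science', 'Humanities')

Execution result:
name | department
Chemistry 101 | Science
Art 101 | Humanities
Music 101 | Humanities
Physics 201 | Science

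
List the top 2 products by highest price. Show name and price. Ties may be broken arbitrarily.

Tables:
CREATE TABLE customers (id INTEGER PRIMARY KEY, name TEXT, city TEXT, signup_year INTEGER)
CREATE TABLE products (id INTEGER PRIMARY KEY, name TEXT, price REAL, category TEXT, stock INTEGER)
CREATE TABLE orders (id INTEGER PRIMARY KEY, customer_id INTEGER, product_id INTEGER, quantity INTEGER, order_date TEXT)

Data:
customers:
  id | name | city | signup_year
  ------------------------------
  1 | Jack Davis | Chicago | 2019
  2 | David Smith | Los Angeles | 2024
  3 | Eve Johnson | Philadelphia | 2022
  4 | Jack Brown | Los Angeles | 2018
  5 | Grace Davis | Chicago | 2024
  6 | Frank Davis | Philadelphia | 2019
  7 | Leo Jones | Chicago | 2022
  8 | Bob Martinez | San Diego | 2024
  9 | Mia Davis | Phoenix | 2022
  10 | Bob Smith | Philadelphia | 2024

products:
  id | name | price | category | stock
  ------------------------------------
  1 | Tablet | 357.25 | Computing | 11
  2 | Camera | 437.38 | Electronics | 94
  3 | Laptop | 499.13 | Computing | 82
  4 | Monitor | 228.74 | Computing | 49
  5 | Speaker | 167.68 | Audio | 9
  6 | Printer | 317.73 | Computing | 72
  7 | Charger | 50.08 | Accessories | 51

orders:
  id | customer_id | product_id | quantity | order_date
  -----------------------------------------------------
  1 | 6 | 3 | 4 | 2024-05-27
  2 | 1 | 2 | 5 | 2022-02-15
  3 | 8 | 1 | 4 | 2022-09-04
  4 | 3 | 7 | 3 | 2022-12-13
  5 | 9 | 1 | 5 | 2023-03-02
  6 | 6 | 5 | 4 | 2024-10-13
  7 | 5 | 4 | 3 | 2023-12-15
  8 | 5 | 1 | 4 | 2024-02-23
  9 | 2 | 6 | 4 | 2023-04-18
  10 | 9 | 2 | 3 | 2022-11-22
SELECT name, price FROM products ORDER BY price DESC LIMIT 2

Execution result:
name | price
Laptop | 499.13
Camera | 437.38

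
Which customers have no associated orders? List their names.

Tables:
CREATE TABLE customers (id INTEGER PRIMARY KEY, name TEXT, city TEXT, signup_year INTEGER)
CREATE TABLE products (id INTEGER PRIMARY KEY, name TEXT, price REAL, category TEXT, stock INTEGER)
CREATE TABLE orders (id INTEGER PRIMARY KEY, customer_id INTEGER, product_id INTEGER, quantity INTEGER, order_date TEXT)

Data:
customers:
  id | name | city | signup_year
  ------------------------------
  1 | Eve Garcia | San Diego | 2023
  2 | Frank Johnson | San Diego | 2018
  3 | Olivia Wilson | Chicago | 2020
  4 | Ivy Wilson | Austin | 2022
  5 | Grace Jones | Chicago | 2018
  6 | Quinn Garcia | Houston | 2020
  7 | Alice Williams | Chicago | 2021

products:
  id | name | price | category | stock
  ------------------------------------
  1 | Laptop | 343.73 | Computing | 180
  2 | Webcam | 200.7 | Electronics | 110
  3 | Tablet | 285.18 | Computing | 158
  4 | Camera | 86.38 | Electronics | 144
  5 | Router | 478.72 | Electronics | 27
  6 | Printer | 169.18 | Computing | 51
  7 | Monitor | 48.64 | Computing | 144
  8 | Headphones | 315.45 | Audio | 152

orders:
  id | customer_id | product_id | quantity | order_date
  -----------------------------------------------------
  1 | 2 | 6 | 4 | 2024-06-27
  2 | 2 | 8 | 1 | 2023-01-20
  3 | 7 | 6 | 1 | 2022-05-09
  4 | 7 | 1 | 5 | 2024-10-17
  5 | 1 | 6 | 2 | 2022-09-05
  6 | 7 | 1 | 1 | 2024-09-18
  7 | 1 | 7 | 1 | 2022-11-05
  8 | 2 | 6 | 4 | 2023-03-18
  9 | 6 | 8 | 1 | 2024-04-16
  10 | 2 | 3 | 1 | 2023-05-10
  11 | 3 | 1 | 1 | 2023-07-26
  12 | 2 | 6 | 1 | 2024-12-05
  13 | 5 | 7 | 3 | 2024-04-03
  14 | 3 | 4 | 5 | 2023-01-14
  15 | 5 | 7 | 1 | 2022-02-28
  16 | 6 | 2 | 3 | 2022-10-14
SELECT p.name FROM customers p LEFT JOIN orders c ON c.customer_id = p.id WHERE c.id IS NULL

Execution result:
Ivy Wilson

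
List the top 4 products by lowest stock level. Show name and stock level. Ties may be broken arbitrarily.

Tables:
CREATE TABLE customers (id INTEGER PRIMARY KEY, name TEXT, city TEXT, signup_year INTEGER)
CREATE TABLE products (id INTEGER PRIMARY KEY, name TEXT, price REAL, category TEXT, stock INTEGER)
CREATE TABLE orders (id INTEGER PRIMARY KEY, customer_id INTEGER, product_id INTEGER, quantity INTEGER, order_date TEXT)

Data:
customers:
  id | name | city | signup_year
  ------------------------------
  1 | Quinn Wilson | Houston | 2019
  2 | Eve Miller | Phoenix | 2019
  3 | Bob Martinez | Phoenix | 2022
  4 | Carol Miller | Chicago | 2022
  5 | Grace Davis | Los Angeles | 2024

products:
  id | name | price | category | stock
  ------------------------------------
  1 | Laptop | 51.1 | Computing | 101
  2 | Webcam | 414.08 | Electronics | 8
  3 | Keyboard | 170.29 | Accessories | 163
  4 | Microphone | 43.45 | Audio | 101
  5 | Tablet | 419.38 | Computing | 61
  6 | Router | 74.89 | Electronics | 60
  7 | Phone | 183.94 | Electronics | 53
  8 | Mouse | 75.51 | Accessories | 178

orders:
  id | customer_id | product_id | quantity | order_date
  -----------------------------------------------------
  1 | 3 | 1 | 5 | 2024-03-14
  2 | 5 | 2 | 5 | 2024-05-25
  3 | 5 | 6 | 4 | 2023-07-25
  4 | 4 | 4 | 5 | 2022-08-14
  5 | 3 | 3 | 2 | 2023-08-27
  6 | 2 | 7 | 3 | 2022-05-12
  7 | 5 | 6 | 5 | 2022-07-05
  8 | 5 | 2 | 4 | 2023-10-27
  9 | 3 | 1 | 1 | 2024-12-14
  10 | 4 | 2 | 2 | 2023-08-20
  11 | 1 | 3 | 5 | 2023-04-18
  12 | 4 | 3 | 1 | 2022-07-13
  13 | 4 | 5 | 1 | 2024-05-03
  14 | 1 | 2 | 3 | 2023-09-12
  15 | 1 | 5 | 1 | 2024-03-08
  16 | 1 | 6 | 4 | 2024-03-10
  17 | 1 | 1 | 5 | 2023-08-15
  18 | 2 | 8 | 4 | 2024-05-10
SELECT name, stock FROM products ORDER BY stock ASC LIMIT 4

Execution result:
name | stock
Webcam | 8
Phone | 53
Router | 60
Tablet | 61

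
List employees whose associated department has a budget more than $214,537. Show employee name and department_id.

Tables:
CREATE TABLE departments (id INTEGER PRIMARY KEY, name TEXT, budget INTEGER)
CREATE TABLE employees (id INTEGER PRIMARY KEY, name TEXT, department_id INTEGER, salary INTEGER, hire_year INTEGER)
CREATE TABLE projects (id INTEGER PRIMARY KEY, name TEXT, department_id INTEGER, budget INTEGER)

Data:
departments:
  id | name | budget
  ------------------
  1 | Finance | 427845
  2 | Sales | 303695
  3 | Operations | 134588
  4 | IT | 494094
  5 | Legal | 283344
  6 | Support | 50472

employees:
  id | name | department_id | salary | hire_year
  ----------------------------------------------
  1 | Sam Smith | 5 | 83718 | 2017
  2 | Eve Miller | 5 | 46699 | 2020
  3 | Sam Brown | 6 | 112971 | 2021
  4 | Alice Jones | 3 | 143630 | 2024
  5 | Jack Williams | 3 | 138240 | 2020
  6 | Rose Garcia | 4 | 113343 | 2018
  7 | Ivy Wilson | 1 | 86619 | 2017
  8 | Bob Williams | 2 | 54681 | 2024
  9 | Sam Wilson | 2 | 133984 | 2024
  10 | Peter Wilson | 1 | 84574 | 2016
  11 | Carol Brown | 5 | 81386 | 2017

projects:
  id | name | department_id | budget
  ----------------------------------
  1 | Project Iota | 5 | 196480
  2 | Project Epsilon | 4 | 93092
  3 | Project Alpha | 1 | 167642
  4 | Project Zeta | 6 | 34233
SELECT name, department_id FROM employees WHERE department_id IN (SELECT id FROM departments WHERE budget > 214537)

Execution result:
name | department_id
Sam Smith | 5
Eve Miller | 5
Rose Garcia | 4
Ivy Wilson | 1
Bob Williams | 2
Sam Wilson | 2
Peter Wilson | 1
Carol Brown | 5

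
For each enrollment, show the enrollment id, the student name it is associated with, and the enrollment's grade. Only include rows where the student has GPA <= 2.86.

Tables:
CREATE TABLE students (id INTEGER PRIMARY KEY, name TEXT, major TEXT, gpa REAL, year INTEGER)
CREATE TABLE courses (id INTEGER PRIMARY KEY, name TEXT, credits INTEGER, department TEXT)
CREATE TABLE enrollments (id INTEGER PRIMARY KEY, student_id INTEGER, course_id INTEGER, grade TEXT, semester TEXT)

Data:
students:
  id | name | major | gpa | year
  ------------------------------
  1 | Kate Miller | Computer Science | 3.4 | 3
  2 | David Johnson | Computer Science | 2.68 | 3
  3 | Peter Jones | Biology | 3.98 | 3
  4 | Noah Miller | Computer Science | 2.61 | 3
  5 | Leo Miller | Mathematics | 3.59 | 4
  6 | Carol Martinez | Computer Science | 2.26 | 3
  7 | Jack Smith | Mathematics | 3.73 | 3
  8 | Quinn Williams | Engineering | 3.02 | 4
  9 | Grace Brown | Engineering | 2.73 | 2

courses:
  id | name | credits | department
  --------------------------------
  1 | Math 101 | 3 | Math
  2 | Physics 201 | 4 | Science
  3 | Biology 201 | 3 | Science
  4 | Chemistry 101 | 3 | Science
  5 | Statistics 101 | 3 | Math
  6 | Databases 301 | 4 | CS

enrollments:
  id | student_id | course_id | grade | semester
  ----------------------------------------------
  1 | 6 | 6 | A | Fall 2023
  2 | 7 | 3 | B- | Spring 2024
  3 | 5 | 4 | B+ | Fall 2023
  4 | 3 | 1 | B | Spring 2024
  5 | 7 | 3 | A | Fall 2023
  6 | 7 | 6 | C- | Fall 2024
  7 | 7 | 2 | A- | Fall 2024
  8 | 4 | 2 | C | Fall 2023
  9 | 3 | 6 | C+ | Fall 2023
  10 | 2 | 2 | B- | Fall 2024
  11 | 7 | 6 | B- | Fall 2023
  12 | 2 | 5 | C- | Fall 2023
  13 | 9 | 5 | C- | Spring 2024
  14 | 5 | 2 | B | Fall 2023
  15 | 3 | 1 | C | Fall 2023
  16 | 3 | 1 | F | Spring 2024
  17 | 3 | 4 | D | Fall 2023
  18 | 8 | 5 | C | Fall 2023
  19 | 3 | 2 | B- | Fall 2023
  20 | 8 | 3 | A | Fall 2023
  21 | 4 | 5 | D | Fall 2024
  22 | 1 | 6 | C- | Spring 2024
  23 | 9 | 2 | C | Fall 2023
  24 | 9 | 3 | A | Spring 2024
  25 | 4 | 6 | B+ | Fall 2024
SELECT c.id, p.name AS student, c.grade FROM enrollments c JOIN students p ON c.student_id = p.id WHERE p.gpa <= 2.86

Execution result:
id | student | grade
1 | Carol Martinez | A
8 | Noah Miller | C
10 | David Johnson | B-
12 | David Johnson | C-
13 | Grace Brown | C-
21 | Noah Miller | D
23 | Grace Brown | C
24 | Grace Brown | A
25 | Noah Miller | B+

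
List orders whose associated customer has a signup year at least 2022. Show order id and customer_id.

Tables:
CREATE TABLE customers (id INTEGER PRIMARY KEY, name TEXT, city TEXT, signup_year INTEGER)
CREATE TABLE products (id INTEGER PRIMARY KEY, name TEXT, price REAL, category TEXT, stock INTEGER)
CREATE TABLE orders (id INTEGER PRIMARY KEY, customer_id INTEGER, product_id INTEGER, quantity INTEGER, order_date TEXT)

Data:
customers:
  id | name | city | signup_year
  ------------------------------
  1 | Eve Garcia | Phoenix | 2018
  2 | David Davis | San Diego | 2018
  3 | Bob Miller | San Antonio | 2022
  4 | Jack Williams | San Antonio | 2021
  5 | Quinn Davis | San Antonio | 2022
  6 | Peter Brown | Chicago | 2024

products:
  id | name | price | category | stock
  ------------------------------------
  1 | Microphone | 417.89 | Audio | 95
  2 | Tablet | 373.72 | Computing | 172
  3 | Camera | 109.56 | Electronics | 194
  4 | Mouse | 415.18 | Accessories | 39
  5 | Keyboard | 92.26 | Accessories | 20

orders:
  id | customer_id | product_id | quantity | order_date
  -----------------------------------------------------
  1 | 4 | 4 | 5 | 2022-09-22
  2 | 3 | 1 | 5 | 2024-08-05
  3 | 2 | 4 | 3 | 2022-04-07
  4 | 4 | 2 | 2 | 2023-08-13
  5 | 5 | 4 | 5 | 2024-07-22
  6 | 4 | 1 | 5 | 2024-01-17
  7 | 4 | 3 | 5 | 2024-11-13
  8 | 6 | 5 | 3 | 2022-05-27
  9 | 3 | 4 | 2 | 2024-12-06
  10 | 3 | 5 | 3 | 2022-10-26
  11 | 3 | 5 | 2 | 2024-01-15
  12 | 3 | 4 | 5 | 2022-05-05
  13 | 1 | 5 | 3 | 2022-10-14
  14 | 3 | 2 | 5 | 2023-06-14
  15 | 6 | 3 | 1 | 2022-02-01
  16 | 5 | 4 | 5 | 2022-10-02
SELECT id, customer_id FROM orders WHERE customer_id IN (SELECT id FROM customers WHERE signup_year >= 2022)

Execution result:
id | customer_id
2 | 3
5 | 5
8 | 6
9 | 3
10 | 3
11 | 3
12 | 3
14 | 3
15 | 6
16 | 5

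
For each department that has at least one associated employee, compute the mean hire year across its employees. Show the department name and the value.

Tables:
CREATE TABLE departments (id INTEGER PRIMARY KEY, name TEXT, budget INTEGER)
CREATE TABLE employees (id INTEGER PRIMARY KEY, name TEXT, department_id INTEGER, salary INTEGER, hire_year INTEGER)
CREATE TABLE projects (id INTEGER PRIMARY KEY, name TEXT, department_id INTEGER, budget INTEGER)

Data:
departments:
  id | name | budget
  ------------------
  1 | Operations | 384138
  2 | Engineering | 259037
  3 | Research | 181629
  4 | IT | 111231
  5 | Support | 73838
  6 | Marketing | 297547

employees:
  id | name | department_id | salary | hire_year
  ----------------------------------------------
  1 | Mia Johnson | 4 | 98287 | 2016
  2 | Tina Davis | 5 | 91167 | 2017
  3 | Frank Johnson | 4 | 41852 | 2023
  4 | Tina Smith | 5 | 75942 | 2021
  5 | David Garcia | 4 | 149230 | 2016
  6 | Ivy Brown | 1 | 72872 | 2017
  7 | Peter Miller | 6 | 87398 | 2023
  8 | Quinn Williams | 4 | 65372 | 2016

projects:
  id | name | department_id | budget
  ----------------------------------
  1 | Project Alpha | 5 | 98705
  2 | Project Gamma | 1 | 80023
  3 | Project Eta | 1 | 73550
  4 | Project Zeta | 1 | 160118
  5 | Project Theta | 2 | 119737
SELECT p.name, AVG(c.hire_year) AS avg_hire_year FROM employees c JOIN departments p ON c.department_id = p.id GROUP BY p.id, p.name

Execution result:
name | avg_hire_year
Operations | 2017.00
IT | 2017.75
Support | 2019.00
Marketing | 2023.00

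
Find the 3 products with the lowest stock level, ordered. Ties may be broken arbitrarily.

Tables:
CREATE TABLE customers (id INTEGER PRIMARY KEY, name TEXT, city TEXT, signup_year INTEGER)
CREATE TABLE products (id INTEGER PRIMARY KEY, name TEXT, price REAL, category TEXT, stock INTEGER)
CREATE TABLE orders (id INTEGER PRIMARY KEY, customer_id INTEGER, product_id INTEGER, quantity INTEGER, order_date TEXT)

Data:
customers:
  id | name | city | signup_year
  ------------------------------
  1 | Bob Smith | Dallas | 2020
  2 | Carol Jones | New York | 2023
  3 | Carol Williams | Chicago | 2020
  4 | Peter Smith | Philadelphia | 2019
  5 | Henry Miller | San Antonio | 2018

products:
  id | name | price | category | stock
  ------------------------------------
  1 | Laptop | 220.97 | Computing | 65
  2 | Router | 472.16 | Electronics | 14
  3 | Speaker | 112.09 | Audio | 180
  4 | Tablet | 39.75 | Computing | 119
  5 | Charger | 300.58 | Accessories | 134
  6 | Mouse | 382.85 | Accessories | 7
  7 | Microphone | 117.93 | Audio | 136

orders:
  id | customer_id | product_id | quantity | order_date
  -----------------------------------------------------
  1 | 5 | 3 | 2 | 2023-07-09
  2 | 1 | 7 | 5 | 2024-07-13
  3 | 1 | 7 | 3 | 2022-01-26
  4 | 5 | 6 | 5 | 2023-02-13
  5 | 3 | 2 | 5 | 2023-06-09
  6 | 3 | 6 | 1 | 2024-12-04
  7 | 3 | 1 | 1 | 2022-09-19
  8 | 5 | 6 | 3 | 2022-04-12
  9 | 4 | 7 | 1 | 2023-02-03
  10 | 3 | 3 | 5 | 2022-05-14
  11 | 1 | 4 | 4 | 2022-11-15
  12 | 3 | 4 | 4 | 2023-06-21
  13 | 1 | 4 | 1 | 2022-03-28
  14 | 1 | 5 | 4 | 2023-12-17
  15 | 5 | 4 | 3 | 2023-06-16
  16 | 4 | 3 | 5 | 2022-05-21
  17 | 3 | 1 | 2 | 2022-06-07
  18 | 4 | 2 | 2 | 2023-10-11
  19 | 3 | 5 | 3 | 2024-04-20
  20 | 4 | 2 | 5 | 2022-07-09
SELECT name, stock FROM products ORDER BY stock ASC LIMIT 3

Execution result:
name | stock
Mouse | 7
Router | 14
Laptop | 65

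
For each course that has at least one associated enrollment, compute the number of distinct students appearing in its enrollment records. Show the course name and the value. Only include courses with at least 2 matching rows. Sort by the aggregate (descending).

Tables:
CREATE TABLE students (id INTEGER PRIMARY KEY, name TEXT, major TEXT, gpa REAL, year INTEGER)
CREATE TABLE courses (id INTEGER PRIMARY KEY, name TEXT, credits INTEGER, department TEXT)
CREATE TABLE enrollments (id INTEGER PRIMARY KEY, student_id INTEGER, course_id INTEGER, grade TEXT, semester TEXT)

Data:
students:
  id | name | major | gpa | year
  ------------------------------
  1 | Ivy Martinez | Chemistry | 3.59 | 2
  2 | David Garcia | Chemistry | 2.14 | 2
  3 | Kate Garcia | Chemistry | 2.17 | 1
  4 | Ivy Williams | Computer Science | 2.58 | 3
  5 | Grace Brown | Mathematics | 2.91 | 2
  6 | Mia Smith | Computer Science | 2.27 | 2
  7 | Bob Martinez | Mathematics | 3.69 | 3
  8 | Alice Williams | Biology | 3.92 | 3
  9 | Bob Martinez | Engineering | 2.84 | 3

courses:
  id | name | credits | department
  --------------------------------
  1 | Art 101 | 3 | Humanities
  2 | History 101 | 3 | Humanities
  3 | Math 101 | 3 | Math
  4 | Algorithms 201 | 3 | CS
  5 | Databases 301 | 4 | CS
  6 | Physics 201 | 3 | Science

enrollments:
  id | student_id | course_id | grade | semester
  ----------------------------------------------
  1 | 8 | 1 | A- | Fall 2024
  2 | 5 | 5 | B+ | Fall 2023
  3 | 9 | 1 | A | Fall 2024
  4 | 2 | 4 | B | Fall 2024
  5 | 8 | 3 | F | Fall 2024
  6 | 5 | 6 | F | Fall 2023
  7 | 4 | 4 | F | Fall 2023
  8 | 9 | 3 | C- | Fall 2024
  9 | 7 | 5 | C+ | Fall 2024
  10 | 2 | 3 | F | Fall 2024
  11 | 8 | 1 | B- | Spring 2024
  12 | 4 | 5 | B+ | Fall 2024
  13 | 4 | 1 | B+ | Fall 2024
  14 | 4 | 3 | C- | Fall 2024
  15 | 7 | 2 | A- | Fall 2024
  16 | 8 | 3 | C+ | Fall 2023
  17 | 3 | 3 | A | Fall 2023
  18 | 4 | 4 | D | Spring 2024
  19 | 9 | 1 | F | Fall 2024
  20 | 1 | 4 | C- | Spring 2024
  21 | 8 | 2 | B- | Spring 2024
SELECT p.name, COUNT(DISTINCT c.student_id) AS distinct_student_count FROM enrollments c JOIN courses p ON c.course_id = p.id GROUP BY p.id, p.name HAVING COUNT(*) >= 2 ORDER BY distinct_student_count DESC

Execution result:
name | distinct_student_count
Math 101 | 5
Art 101 | 3
Algorithms 201 | 3
Databases 301 | 3
History 101 | 2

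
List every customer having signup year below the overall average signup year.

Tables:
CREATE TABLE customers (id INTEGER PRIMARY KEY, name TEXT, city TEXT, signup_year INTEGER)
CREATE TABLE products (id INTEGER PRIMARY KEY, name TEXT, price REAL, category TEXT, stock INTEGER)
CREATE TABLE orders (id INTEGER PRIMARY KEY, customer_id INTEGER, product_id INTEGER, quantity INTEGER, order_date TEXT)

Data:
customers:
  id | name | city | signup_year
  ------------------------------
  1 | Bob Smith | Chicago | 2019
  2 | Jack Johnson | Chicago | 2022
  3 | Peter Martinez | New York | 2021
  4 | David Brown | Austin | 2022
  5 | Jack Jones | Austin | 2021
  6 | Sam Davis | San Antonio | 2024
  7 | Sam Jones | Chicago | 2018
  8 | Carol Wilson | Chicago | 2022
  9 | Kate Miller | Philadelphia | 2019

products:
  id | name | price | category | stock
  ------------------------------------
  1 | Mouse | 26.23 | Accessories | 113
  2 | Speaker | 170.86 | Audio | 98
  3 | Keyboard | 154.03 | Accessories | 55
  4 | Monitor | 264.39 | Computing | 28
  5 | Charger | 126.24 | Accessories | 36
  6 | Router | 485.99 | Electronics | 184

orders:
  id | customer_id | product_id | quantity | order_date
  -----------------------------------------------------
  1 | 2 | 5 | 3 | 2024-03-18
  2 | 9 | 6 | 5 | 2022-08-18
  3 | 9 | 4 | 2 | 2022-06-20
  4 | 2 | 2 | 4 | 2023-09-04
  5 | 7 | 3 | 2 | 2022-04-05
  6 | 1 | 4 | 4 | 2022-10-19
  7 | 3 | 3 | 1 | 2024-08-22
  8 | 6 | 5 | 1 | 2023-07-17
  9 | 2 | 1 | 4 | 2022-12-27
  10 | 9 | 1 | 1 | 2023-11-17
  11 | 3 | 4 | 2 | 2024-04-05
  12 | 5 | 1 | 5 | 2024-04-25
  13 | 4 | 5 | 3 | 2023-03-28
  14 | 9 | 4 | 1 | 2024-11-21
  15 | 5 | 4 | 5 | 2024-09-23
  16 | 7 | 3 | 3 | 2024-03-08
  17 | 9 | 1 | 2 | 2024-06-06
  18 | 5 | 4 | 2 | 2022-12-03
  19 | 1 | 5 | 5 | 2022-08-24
SELECT name, signup_year FROM customers WHERE signup_year < (SELECT AVG(signup_year) FROM customers)

Execution result:
name | signup_year
Bob Smith | 2019
Sam Jones | 2018
Kate Miller | 2019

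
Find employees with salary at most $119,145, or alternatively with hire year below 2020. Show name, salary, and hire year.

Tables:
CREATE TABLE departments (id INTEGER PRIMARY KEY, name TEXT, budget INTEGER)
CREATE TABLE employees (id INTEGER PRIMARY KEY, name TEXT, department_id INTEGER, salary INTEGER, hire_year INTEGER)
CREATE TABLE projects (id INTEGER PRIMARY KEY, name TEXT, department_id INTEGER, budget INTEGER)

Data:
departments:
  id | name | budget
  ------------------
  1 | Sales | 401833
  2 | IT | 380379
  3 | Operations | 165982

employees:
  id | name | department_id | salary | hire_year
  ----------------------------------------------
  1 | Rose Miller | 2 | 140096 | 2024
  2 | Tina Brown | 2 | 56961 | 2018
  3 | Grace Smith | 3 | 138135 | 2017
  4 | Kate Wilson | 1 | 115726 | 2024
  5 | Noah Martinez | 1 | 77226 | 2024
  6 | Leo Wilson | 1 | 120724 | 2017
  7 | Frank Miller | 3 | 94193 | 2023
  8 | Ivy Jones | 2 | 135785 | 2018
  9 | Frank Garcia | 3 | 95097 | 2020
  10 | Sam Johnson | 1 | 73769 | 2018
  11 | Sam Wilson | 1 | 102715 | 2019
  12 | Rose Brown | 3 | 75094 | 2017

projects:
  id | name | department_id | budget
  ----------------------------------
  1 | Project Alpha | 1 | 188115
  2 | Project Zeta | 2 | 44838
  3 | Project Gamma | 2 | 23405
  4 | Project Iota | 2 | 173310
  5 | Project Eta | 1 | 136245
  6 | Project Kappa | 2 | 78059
SELECT name, salary, hire_year FROM employees WHERE salary <= 119145 OR hire_year < 2020

Execution result:
name | salary | hire_year
Tina Brown | 56961 | 2018
Grace Smith | 138135 | 2017
Kate Wilson | 115726 | 2024
Noah Martinez | 77226 | 2024
Leo Wilson | 120724 | 2017
Frank Miller | 94193 | 2023
Ivy Jones | 135785 | 2018
Frank Garcia | 95097 | 2020
Sam Johnson | 73769 | 2018
Sam Wilson | 102715 | 2019
Rose Brown | 75094 | 2017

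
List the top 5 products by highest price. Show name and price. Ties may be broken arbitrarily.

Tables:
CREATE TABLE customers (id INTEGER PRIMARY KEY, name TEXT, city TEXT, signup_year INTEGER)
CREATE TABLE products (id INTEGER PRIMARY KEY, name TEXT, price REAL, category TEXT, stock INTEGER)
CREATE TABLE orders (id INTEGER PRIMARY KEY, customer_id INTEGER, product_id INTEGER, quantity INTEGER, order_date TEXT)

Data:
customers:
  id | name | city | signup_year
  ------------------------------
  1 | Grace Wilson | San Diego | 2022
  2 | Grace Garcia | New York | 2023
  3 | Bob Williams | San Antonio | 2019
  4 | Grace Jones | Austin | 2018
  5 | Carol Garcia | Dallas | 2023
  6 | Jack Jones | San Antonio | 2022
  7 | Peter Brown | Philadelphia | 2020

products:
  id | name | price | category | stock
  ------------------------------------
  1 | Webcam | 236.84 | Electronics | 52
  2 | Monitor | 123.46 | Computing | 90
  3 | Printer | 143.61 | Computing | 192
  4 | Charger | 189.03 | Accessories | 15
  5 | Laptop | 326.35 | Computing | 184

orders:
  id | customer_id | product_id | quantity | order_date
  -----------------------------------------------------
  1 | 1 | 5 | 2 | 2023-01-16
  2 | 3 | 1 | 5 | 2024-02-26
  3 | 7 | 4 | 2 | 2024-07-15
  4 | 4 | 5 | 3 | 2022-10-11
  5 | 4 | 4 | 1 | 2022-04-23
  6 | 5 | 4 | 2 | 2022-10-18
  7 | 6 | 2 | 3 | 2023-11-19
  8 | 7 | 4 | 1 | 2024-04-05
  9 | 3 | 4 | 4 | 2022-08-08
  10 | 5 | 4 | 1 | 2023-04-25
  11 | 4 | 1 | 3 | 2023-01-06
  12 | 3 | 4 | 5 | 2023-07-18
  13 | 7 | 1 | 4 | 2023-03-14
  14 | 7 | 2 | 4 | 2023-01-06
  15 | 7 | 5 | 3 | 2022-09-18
SELECT name, price FROM products ORDER BY price DESC LIMIT 5

Execution result:
name | price
Laptop | 326.35
Webcam | 236.84
Charger | 189.03
Printer | 143.61
Monitor | 123.46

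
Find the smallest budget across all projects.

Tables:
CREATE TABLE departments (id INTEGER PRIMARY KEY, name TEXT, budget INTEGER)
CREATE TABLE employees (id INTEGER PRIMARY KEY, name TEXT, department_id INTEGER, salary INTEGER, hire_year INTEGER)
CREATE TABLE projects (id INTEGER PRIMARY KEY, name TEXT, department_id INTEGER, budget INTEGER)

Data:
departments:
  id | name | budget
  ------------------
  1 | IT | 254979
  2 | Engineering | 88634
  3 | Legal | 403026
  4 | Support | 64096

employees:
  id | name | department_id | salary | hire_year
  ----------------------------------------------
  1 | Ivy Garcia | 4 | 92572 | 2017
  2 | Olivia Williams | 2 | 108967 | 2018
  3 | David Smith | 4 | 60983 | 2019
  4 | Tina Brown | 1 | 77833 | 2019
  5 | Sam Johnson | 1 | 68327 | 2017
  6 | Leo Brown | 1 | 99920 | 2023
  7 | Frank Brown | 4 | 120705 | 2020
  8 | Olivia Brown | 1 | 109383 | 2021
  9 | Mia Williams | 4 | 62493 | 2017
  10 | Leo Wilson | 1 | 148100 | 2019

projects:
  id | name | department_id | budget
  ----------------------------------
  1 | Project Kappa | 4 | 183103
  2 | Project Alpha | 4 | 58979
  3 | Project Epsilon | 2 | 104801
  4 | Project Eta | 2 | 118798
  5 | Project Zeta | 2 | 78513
SELECT MIN(budget) FROM projects

Execution result:
58979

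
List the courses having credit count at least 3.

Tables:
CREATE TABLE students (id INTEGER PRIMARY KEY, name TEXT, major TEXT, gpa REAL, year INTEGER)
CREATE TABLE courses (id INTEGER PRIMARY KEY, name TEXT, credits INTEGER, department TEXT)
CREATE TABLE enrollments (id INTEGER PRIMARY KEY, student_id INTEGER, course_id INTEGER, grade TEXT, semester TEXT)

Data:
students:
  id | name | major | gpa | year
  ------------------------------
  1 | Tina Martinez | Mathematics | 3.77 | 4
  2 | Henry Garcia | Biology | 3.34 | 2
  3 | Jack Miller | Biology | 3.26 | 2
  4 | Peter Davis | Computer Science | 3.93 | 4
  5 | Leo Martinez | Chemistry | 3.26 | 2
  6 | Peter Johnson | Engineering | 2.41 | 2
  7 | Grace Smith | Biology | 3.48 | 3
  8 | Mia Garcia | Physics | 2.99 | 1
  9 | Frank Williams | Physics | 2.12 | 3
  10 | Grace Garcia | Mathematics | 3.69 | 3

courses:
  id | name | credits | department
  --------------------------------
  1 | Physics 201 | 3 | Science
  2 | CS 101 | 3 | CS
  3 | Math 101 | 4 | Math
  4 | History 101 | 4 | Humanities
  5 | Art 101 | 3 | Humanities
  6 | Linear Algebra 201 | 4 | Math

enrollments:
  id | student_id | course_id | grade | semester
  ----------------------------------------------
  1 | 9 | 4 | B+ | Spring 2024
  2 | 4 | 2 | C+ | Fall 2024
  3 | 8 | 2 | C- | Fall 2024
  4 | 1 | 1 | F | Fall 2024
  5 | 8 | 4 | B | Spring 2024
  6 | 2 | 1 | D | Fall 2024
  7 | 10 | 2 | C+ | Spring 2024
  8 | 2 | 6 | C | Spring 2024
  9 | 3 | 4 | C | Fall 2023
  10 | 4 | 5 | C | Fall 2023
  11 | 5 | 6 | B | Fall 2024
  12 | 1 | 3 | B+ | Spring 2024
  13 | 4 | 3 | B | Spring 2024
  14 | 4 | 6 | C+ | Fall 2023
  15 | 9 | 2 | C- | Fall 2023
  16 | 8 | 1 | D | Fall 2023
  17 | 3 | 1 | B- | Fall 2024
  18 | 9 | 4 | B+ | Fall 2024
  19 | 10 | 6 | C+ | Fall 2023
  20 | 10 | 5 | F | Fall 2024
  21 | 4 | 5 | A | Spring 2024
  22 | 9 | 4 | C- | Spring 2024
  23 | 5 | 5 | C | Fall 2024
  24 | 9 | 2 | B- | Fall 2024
SELECT name, credits FROM courses WHERE credits >= 3

Execution result:
name | credits
Physics 201 | 3
CS 101 | 3
Math 101 | 4
History 101 | 4
Art 101 | 3
Linear Algebra 201 | 4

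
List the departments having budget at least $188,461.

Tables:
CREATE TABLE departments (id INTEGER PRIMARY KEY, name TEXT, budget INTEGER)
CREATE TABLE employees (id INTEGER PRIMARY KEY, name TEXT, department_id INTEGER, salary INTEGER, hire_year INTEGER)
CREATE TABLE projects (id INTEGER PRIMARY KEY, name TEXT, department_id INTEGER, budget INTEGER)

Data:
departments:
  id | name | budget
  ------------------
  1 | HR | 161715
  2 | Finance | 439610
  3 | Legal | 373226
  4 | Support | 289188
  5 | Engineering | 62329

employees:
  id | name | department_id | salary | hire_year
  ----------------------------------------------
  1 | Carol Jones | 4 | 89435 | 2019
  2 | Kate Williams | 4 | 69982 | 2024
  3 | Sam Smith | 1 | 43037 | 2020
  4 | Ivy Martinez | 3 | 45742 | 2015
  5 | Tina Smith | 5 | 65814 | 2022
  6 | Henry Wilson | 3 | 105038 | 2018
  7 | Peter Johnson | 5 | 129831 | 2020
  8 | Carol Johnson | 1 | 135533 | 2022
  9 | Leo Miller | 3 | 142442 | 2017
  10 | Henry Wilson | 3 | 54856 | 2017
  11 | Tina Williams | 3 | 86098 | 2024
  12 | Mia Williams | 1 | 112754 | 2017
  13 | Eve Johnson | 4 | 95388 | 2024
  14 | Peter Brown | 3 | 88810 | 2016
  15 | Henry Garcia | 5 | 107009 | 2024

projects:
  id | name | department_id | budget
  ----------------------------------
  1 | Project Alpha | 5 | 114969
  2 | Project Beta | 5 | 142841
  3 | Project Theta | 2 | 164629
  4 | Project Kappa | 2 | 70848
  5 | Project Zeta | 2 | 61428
SELECT name, budget FROM departments WHERE budget >= 188461

Execution result:
name | budget
Finance | 439610
Legal | 373226
Support | 289188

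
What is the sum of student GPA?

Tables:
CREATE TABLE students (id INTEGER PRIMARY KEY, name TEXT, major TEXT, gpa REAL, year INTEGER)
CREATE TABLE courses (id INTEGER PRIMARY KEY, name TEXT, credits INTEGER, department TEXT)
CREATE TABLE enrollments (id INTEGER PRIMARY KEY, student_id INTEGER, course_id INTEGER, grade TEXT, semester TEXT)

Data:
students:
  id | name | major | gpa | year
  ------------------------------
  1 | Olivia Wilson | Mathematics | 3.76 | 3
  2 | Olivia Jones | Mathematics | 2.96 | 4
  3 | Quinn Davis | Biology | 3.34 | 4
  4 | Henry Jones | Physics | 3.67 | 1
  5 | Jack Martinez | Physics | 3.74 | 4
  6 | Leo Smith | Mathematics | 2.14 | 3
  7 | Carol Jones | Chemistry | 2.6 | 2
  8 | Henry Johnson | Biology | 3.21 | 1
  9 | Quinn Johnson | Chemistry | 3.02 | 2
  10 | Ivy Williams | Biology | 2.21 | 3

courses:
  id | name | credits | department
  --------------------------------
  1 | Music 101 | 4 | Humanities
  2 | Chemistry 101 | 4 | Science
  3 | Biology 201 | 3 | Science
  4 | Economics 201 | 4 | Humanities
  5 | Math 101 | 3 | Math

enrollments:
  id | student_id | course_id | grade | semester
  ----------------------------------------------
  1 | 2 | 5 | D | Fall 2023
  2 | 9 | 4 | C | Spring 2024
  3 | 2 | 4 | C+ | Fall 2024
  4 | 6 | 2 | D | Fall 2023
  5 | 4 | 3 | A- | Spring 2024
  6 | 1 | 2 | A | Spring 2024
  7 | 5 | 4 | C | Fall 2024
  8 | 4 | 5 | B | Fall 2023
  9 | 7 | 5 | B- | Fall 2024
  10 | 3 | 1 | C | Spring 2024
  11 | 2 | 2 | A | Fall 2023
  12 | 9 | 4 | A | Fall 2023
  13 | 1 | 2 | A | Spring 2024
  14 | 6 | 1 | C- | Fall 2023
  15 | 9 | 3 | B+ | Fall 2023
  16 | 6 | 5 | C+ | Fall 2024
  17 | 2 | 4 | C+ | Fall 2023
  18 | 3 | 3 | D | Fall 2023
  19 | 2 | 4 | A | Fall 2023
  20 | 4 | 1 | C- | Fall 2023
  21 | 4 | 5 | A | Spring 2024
SELECT SUM(gpa) FROM students

Execution result:
30.65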